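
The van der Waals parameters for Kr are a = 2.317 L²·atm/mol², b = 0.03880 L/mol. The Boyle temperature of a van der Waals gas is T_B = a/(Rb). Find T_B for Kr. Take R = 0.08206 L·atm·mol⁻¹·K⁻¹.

For a van der Waals gas the second virial coefficient B₂ = b − a/(RT) vanishes at T_B = a/(Rb).
T_B = 2.317/(0.08206×0.03880) = 2.317/0.0031839 = 727.7 K

T_B ≈ 727.7 K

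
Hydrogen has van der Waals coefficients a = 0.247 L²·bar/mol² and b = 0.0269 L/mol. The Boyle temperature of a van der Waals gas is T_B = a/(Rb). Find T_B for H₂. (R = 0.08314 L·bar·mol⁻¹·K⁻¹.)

For a van der Waals gas the second virial coefficient B₂ = b − a/(RT) vanishes at T_B = a/(Rb).
T_B = 0.247/(0.08314×0.0269) = 0.247/0.0022365 = 110.4 K

T_B ≈ 110.4 K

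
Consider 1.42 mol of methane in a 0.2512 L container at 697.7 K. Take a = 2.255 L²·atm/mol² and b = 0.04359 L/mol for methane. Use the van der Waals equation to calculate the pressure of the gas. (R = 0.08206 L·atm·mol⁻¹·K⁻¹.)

P = nRT/(V − nb) − a n²/V²
nRT/(V − nb) = (1.42)(0.08206)(697.7)/(0.2512 − 1.42×0.04359) = 81.300/0.18930 = 429.48 atm
a n²/V² = (2.255)(1.42)²/(0.2512)² = 72.058 atm
P = 429.48 − 72.058 = 357.4 atm

P ≈ 357.4 atm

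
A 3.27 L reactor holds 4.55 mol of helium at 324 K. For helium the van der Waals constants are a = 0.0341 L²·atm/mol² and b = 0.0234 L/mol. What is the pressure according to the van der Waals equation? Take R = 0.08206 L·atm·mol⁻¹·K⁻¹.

P = nRT/(V − nb) − a n²/V²
nRT/(V − nb) = (4.55)(0.08206)(324)/(3.27 − 4.55×0.0234) = 120.97/3.1635 = 38.239 atm
a n²/V² = (0.0341)(4.55)²/(3.27)² = 0.066021 atm
P = 38.239 − 0.066021 = 38.17 atm

P ≈ 38.17 atm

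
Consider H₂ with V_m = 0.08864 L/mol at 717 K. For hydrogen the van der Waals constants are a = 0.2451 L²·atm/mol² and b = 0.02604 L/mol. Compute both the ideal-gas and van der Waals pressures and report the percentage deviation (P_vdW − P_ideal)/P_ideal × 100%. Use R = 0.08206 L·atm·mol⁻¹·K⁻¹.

Ideal: P_ideal = RT/V_m = (0.08206)(717)/0.08864 = 663.775 atm
vdW: P = RT/(V_m − b) − a/V_m² = 58.8370/0.0626000 − 0.2451/0.00785705 = 939.888 − 31.1949 = 908.693 atm
% deviation = (908.693 − 663.775)/663.775 × 100% = 36.90%

36.90 %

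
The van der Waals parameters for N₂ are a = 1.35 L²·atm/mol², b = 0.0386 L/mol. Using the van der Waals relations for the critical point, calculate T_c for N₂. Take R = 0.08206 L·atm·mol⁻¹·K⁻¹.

For a van der Waals gas, T_c = 8a/(27Rb).
T_c = 8×1.35/(27×0.08206×0.0386) = 10.800/0.085523 = 126.3 K

T_c ≈ 126.3 K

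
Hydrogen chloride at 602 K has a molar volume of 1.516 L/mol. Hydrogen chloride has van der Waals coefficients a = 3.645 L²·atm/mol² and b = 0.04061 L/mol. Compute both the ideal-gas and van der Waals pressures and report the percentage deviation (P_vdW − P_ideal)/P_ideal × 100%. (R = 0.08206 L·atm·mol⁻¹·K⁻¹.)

-2.11 %

Ideal: P_ideal = RT/V_m = (0.08206)(602)/1.516 = 32.5858 atm
vdW: P = RT/(V_m − b) − a/V_m² = 49.4001/1.47539 − 3.645/2.29826 = 33.4827 − 1.58598 = 31.8967 atm
% deviation = (31.8967 − 32.5858)/32.5858 × 100% = -2.11%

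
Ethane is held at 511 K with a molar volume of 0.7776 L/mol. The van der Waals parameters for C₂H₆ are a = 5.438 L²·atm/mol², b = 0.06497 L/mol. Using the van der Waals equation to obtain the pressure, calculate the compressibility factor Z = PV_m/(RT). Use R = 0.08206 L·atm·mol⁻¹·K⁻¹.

Z ≈ 0.9244

P = RT/(V_m − b) − a/V_m² = (0.08206)(511)/(0.7776 − 0.06497) − 5.438/(0.7776)²
  = 41.933/0.71263 − 8.9935 = 58.843 − 8.9935 = 49.850 atm
Z = PV_m/(RT) = (49.850)(0.7776)/((0.08206)(511)) = 38.763/41.933 = 0.9244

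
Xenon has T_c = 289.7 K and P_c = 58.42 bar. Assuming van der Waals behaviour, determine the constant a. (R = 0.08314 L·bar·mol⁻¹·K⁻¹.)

From T_c = 8a/(27Rb) and P_c = a/(27b²): a = 27 R² T_c²/(64 P_c).
a = 27×(0.08314)²×(289.7)²/(64×58.42) = 15663/3738.9 = 4.189 L²·bar/mol²

a ≈ 4.189 L²·bar/mol²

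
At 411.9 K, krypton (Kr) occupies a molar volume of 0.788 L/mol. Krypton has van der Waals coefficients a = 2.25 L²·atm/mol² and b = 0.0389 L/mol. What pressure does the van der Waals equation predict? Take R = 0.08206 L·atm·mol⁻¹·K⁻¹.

P = RT/(V_m − b) − a/V_m²
RT/(V_m − b) = (0.08206)(411.9)/(0.788 − 0.0389) = 33.801/0.74910 = 45.122 atm
a/V_m² = 2.25/(0.788)² = 3.6235 atm
P = 45.122 − 3.6235 = 41.50 atm

P ≈ 41.50 atm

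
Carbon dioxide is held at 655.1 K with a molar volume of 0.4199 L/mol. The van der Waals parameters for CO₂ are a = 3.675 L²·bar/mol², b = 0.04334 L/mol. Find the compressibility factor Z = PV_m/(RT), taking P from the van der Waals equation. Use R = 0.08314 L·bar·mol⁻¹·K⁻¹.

P = RT/(V_m − b) − a/V_m² = (0.08314)(655.1)/(0.4199 − 0.04334) − 3.675/(0.4199)²
  = 54.465/0.37656 − 20.843 = 144.64 − 20.843 = 123.80 bar
Z = PV_m/(RT) = (123.80)(0.4199)/((0.08314)(655.1)) = 51.984/54.465 = 0.9544

Z ≈ 0.9544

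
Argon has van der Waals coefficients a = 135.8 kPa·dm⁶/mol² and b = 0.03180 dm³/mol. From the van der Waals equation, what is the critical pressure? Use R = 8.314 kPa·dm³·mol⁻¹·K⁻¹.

P_c ≈ 4974 kPa

For a van der Waals gas, P_c = a/(27b²).
P_c = 135.8/(27×(0.03180)²) = 135.8/0.027303 = 4974 kPa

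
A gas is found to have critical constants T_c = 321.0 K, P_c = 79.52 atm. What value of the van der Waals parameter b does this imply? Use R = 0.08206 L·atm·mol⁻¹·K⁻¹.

b ≈ 0.04141 L/mol

From T_c = 8a/(27Rb) and P_c = a/(27b²): b = R T_c/(8 P_c).
b = (0.08206)(321.0)/(8×79.52) = 26.341/636.16 = 0.04141 L/mol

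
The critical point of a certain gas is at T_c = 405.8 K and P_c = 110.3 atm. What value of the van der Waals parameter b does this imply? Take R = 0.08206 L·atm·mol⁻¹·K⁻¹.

b ≈ 0.03774 L/mol

From T_c = 8a/(27Rb) and P_c = a/(27b²): b = R T_c/(8 P_c).
b = (0.08206)(405.8)/(8×110.3) = 33.300/882.40 = 0.03774 L/mol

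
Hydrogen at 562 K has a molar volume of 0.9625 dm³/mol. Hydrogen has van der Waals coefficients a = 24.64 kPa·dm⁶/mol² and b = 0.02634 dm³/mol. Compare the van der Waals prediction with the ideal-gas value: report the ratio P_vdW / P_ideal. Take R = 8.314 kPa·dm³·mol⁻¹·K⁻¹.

P_vdW / P_ideal ≈ 1.023

Ideal: P_ideal = RT/V_m = (8.314)(562)/0.9625 = 4854.51 kPa
vdW: P = RT/(V_m − b) − a/V_m² = 4672.47/0.936160 − 24.64/0.926406 = 4991.10 − 26.5974 = 4964.50 kPa
Ratio = 4964.50/4854.51 = 1.023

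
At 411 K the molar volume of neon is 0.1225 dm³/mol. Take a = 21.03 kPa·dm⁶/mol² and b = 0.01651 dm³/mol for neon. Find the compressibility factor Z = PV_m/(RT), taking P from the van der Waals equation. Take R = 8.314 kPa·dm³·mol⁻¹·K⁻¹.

P = RT/(V_m − b) − a/V_m² = (8.314)(411)/(0.1225 − 0.01651) − 21.03/(0.1225)²
  = 3417.1/0.10599 − 1401.4 = 32240 − 1401.4 = 30839 kPa
Z = PV_m/(RT) = (30839)(0.1225)/((8.314)(411)) = 3777.8/3417.1 = 1.106

Z ≈ 1.106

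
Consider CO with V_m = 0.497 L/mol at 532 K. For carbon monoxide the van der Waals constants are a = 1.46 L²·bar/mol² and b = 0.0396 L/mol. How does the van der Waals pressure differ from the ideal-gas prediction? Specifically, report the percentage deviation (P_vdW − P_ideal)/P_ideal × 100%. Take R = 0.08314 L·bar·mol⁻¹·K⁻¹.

2.02 %

Ideal: P_ideal = RT/V_m = (0.08314)(532)/0.497 = 88.9949 bar
vdW: P = RT/(V_m − b) − a/V_m² = 44.2305/0.457400 − 1.46/0.247009 = 96.6998 − 5.91072 = 90.7891 bar
% deviation = (90.7891 − 88.9949)/88.9949 × 100% = 2.02%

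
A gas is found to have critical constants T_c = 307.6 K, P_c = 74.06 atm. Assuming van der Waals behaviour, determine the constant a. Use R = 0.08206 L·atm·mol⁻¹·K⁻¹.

a ≈ 3.629 L²·atm/mol²

From T_c = 8a/(27Rb) and P_c = a/(27b²): a = 27 R² T_c²/(64 P_c).
a = 27×(0.08206)²×(307.6)²/(64×74.06) = 17203/4739.8 = 3.629 L²·atm/mol²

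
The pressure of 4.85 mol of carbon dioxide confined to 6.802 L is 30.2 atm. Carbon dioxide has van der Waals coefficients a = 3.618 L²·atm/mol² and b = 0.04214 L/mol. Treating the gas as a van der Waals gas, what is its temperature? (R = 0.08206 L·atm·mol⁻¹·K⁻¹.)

T ≈ 531.1 K

T = (P + a n²/V²)(V − nb)/(nR)
P + a n²/V² = 30.2 + (3.618)(4.85)²/(6.802)² = 32.039 atm
V − nb = 6.802 − (4.85)(0.04214) = 6.5976 L
T = (32.039)(6.5976)/((4.85)(0.08206)) = 531.1 K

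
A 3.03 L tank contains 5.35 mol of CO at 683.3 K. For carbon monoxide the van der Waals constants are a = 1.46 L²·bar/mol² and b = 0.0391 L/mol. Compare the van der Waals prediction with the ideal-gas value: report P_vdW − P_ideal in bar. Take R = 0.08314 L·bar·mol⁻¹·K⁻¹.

Ideal: P_ideal = nRT/V = (5.35)(0.08314)(683.3)/3.03 = 100.307 bar
vdW: P = nRT/(V − nb) − a n²/V² = 303.931/2.82082 − 41.7889/9.18090 = 107.746 − 4.55172 = 103.194 bar
ΔP = 103.194 − 100.307 = 2.89 bar

ΔP ≈ 2.89 bar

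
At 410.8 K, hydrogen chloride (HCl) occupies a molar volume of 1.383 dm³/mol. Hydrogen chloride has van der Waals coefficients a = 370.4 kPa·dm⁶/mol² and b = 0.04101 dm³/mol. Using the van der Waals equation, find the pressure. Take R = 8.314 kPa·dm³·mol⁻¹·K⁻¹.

P = RT/(V_m − b) − a/V_m²
RT/(V_m − b) = (8.314)(410.8)/(1.383 − 0.04101) = 3415.4/1.3420 = 2545.0 kPa
a/V_m² = 370.4/(1.383)² = 193.65 kPa
P = 2545.0 − 193.65 = 2351 kPa

P ≈ 2351 kPa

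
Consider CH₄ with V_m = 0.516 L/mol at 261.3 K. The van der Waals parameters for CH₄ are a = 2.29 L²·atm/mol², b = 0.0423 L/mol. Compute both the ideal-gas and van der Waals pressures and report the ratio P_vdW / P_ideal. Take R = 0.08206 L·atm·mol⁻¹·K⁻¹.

Ideal: P_ideal = RT/V_m = (0.08206)(261.3)/0.516 = 41.5548 atm
vdW: P = RT/(V_m − b) − a/V_m² = 21.4423/0.473700 − 2.29/0.266256 = 45.2656 − 8.60075 = 36.6649 atm
Ratio = 36.6649/41.5548 = 0.8823

P_vdW / P_ideal ≈ 0.8823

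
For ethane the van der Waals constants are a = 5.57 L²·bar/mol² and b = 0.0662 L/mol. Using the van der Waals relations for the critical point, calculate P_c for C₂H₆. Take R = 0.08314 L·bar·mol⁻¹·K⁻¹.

P_c ≈ 47.07 bar

For a van der Waals gas, P_c = a/(27b²).
P_c = 5.57/(27×(0.0662)²) = 5.57/0.11833 = 47.07 bar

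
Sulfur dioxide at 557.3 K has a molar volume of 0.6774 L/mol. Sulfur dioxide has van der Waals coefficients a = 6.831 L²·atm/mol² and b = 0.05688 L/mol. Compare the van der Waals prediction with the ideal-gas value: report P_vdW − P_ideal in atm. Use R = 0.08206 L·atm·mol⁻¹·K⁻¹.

ΔP ≈ -8.698 atm

Ideal: P_ideal = RT/V_m = (0.08206)(557.3)/0.6774 = 67.5111 atm
vdW: P = RT/(V_m − b) − a/V_m² = 45.7320/0.620520 − 6.831/0.458871 = 73.6995 − 14.8865 = 58.8130 atm
ΔP = 58.8130 − 67.5111 = -8.698 atm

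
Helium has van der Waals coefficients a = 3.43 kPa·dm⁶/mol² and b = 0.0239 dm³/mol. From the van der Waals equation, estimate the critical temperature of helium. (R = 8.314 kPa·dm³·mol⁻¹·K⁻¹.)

For a van der Waals gas, T_c = 8a/(27Rb).
T_c = 8×3.43/(27×8.314×0.0239) = 27.440/5.3650 = 5.115 K

T_c ≈ 5.115 K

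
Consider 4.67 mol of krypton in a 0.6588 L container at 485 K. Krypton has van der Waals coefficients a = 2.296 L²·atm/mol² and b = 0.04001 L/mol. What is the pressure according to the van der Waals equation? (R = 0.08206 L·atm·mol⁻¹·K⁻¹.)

P = nRT/(V − nb) − a n²/V²
nRT/(V − nb) = (4.67)(0.08206)(485)/(0.6588 − 4.67×0.04001) = 185.86/0.47195 = 393.81 atm
a n²/V² = (2.296)(4.67)²/(0.6588)² = 115.37 atm
P = 393.81 − 115.37 = 278.4 atm

P ≈ 278.4 atm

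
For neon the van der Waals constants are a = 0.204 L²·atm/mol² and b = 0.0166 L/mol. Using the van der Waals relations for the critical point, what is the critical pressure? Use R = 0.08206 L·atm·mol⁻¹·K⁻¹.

P_c ≈ 27.42 atm

For a van der Waals gas, P_c = a/(27b²).
P_c = 0.204/(27×(0.0166)²) = 0.204/0.0074401 = 27.42 atm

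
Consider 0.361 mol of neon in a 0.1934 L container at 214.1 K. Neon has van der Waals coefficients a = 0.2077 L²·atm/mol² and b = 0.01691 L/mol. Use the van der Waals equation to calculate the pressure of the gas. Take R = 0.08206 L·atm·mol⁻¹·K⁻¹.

P ≈ 33.14 atm

P = nRT/(V − nb) − a n²/V²
nRT/(V − nb) = (0.361)(0.08206)(214.1)/(0.1934 − 0.361×0.01691) = 6.3424/0.18730 = 33.862 atm
a n²/V² = (0.2077)(0.361)²/(0.1934)² = 0.72367 atm
P = 33.862 − 0.72367 = 33.14 atm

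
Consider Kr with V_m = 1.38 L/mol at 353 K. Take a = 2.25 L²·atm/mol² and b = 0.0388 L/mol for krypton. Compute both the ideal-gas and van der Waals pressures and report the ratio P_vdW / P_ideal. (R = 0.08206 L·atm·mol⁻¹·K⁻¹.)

P_vdW / P_ideal ≈ 0.9726

Ideal: P_ideal = RT/V_m = (0.08206)(353)/1.38 = 20.9907 atm
vdW: P = RT/(V_m − b) − a/V_m² = 28.9672/1.34120 − 2.25/1.90440 = 21.5980 − 1.18147 = 20.4165 atm
Ratio = 20.4165/20.9907 = 0.9726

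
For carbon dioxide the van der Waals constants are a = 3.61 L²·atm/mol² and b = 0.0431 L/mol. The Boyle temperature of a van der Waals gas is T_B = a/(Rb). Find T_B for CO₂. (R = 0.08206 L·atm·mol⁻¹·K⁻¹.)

T_B ≈ 1021 K

For a van der Waals gas the second virial coefficient B₂ = b − a/(RT) vanishes at T_B = a/(Rb).
T_B = 3.61/(0.08206×0.0431) = 3.61/0.0035368 = 1021 K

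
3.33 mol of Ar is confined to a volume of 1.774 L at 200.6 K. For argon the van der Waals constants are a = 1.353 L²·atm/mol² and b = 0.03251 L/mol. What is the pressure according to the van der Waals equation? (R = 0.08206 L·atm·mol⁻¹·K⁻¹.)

P ≈ 28.14 atm

P = nRT/(V − nb) − a n²/V²
nRT/(V − nb) = (3.33)(0.08206)(200.6)/(1.774 − 3.33×0.03251) = 54.816/1.6657 = 32.909 atm
a n²/V² = (1.353)(3.33)²/(1.774)² = 4.7674 atm
P = 32.909 − 4.7674 = 28.14 atm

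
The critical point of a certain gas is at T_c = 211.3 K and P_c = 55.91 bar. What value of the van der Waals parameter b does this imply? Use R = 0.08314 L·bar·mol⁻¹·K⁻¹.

b ≈ 0.03928 L/mol

From T_c = 8a/(27Rb) and P_c = a/(27b²): b = R T_c/(8 P_c).
b = (0.08314)(211.3)/(8×55.91) = 17.567/447.28 = 0.03928 L/mol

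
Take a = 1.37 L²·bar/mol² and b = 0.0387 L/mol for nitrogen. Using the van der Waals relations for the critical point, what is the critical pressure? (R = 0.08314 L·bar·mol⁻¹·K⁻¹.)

For a van der Waals gas, P_c = a/(27b²).
P_c = 1.37/(27×(0.0387)²) = 1.37/0.040438 = 33.88 bar

P_c ≈ 33.88 bar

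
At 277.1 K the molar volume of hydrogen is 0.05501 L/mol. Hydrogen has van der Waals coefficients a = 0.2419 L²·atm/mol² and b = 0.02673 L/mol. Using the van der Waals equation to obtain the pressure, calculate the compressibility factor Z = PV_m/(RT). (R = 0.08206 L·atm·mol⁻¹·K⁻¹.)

Z ≈ 1.752

P = RT/(V_m − b) − a/V_m² = (0.08206)(277.1)/(0.05501 − 0.02673) − 0.2419/(0.05501)²
  = 22.739/0.028280 − 79.938 = 804.07 − 79.938 = 724.13 atm
Z = PV_m/(RT) = (724.13)(0.05501)/((0.08206)(277.1)) = 39.834/22.739 = 1.752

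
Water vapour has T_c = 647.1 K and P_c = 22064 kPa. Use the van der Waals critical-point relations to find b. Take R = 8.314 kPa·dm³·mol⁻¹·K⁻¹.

b ≈ 0.03048 dm³/mol

From T_c = 8a/(27Rb) and P_c = a/(27b²): b = R T_c/(8 P_c).
b = (8.314)(647.1)/(8×22064) = 5380.0/176512 = 0.03048 dm³/mol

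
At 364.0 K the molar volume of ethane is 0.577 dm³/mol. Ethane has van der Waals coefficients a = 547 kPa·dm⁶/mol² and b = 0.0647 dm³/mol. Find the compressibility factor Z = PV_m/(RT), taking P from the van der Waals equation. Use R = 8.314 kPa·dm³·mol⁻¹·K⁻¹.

Z ≈ 0.8130

P = RT/(V_m − b) − a/V_m² = (8.314)(364.0)/(0.577 − 0.0647) − 547/(0.577)²
  = 3026.3/0.51230 − 1643.0 = 5907.3 − 1643.0 = 4264.3 kPa
Z = PV_m/(RT) = (4264.3)(0.577)/((8.314)(364.0)) = 2460.5/3026.3 = 0.8130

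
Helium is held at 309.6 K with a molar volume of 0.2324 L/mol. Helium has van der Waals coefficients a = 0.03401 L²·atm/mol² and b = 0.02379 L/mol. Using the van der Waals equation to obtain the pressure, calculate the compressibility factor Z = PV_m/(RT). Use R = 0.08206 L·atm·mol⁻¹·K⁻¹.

Z ≈ 1.108

P = RT/(V_m − b) − a/V_m² = (0.08206)(309.6)/(0.2324 − 0.02379) − 0.03401/(0.2324)²
  = 25.406/0.20861 − 0.62970 = 121.79 − 0.62970 = 121.16 atm
Z = PV_m/(RT) = (121.16)(0.2324)/((0.08206)(309.6)) = 28.158/25.406 = 1.108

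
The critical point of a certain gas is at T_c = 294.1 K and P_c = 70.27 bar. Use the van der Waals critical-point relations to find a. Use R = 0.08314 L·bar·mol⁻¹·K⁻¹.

From T_c = 8a/(27Rb) and P_c = a/(27b²): a = 27 R² T_c²/(64 P_c).
a = 27×(0.08314)²×(294.1)²/(64×70.27) = 16143/4497.3 = 3.589 L²·bar/mol²

a ≈ 3.589 L²·bar/mol²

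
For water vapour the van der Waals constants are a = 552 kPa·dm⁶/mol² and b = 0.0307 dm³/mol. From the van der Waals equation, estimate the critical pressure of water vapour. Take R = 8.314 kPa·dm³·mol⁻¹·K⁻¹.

For a van der Waals gas, P_c = a/(27b²).
P_c = 552/(27×(0.0307)²) = 552/0.025447 = 21692 kPa

P_c ≈ 21692 kPa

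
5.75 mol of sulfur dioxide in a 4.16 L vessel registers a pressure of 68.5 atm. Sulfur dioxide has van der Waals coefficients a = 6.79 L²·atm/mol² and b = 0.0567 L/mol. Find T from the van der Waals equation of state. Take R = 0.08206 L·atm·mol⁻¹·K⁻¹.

T = (P + a n²/V²)(V − nb)/(nR)
P + a n²/V² = 68.5 + (6.79)(5.75)²/(4.16)² = 81.472 atm
V − nb = 4.16 − (5.75)(0.0567) = 3.8340 L
T = (81.472)(3.8340)/((5.75)(0.08206)) = 662.0 K

T ≈ 662.0 K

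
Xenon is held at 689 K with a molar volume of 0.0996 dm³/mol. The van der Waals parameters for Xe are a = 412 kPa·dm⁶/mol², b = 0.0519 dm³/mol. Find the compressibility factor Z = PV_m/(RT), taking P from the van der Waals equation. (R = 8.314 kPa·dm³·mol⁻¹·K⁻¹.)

P = RT/(V_m − b) − a/V_m² = (8.314)(689)/(0.0996 − 0.0519) − 412/(0.0996)²
  = 5728.3/0.047700 − 41532 = 120090 − 41532 = 78558 kPa
Z = PV_m/(RT) = (78558)(0.0996)/((8.314)(689)) = 7824.4/5728.3 = 1.366

Z ≈ 1.366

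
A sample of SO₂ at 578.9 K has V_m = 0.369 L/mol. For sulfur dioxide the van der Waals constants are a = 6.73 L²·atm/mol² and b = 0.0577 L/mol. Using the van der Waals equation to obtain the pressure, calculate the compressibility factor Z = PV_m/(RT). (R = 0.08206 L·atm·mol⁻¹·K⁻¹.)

P = RT/(V_m − b) − a/V_m² = (0.08206)(578.9)/(0.369 − 0.0577) − 6.73/(0.369)²
  = 47.505/0.31130 − 49.427 = 152.60 − 49.427 = 103.17 atm
Z = PV_m/(RT) = (103.17)(0.369)/((0.08206)(578.9)) = 38.070/47.505 = 0.8014

Z ≈ 0.8014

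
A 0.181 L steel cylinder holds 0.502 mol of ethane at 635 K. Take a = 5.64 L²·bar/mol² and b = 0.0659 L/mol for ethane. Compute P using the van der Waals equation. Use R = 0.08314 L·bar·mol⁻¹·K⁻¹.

P = nRT/(V − nb) − a n²/V²
nRT/(V − nb) = (0.502)(0.08314)(635)/(0.181 − 0.502×0.0659) = 26.503/0.14792 = 179.17 bar
a n²/V² = (5.64)(0.502)²/(0.181)² = 43.384 bar
P = 179.17 − 43.384 = 135.8 bar

P ≈ 135.8 bar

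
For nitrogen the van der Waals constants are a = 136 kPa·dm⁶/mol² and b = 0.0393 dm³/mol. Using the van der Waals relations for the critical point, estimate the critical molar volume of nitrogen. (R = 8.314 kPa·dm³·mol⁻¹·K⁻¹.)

For a van der Waals gas, V_m,c = 3b.
V_m,c = 3×0.0393 = 0.1179 dm³/mol

V_m,c ≈ 0.1179 dm³/mol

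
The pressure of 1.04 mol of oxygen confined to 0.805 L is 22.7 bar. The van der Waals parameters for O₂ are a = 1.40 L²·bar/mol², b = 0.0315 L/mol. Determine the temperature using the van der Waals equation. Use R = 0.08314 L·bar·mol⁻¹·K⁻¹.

T = (P + a n²/V²)(V − nb)/(nR)
P + a n²/V² = 22.7 + (1.40)(1.04)²/(0.805)² = 25.037 bar
V − nb = 0.805 − (1.04)(0.0315) = 0.77224 L
T = (25.037)(0.77224)/((1.04)(0.08314)) = 223.6 K

T ≈ 223.6 K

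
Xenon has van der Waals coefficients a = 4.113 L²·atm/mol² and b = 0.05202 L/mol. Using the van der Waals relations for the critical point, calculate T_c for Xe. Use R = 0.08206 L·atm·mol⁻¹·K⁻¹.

T_c ≈ 285.5 K

For a van der Waals gas, T_c = 8a/(27Rb).
T_c = 8×4.113/(27×0.08206×0.05202) = 32.904/0.11526 = 285.5 K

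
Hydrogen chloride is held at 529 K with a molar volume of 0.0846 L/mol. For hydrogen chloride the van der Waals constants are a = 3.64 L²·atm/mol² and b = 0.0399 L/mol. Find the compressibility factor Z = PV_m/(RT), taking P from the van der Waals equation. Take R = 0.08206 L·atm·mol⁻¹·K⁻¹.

Z ≈ 0.9015

P = RT/(V_m − b) − a/V_m² = (0.08206)(529)/(0.0846 − 0.0399) − 3.64/(0.0846)²
  = 43.410/0.044700 − 508.58 = 971.14 − 508.58 = 462.56 atm
Z = PV_m/(RT) = (462.56)(0.0846)/((0.08206)(529)) = 39.133/43.410 = 0.9015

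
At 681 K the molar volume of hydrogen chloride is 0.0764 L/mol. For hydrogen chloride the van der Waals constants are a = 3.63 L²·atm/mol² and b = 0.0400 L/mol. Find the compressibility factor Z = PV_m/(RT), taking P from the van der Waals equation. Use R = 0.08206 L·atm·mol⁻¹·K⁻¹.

Z ≈ 1.249

P = RT/(V_m − b) − a/V_m² = (0.08206)(681)/(0.0764 − 0.0400) − 3.63/(0.0764)²
  = 55.883/0.036400 − 621.90 = 1535.2 − 621.90 = 913.3 atm
Z = PV_m/(RT) = (913.3)(0.0764)/((0.08206)(681)) = 69.776/55.883 = 1.249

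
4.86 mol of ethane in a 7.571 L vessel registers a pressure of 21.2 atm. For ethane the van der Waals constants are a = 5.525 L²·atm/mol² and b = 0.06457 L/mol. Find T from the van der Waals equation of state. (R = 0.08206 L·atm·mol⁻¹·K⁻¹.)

T = (P + a n²/V²)(V − nb)/(nR)
P + a n²/V² = 21.2 + (5.525)(4.86)²/(7.571)² = 23.477 atm
V − nb = 7.571 − (4.86)(0.06457) = 7.2572 L
T = (23.477)(7.2572)/((4.86)(0.08206)) = 427.2 K

T ≈ 427.2 K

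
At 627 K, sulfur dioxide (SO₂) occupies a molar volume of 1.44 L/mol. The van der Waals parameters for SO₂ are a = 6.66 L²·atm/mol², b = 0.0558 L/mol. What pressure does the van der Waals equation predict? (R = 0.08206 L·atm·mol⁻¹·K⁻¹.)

P = RT/(V_m − b) − a/V_m²
RT/(V_m − b) = (0.08206)(627)/(1.44 − 0.0558) = 51.452/1.3842 = 37.171 atm
a/V_m² = 6.66/(1.44)² = 3.2118 atm
P = 37.171 − 3.2118 = 33.96 atm

P ≈ 33.96 atm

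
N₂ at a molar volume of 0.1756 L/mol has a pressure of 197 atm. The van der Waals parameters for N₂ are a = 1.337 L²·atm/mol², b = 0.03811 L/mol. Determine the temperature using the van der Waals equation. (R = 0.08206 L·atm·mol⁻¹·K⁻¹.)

T = (P + a/V_m²)(V_m − b)/R
P + a/V_m² = 197 + 1.337/(0.1756)² = 240.36 atm
V_m − b = 0.1756 − 0.03811 = 0.13749 L/mol
T = (240.36)(0.13749)/0.08206 = 402.7 K

T ≈ 402.7 K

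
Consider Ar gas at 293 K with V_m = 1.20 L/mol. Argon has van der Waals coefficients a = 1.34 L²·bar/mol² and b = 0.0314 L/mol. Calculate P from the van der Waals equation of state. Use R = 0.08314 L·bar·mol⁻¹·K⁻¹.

P = RT/(V_m − b) − a/V_m²
RT/(V_m − b) = (0.08314)(293)/(1.20 − 0.0314) = 24.360/1.1686 = 20.845 bar
a/V_m² = 1.34/(1.20)² = 0.93056 bar
P = 20.845 − 0.93056 = 19.91 bar

P ≈ 19.91 bar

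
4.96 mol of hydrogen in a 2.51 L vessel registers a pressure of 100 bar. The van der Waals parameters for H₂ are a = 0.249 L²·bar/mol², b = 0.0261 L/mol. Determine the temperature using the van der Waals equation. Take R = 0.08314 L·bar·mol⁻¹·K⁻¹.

T = (P + a n²/V²)(V − nb)/(nR)
P + a n²/V² = 100 + (0.249)(4.96)²/(2.51)² = 100.97 bar
V − nb = 2.51 − (4.96)(0.0261) = 2.3805 L
T = (100.97)(2.3805)/((4.96)(0.08314)) = 582.9 K

T ≈ 582.9 K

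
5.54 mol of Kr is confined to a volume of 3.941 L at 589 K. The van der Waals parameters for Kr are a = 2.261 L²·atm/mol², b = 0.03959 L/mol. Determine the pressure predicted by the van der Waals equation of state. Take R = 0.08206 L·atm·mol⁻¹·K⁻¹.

P = nRT/(V − nb) − a n²/V²
nRT/(V − nb) = (5.54)(0.08206)(589)/(3.941 − 5.54×0.03959) = 267.77/3.7217 = 71.948 atm
a n²/V² = (2.261)(5.54)²/(3.941)² = 4.4679 atm
P = 71.948 − 4.4679 = 67.48 atm

P ≈ 67.48 atm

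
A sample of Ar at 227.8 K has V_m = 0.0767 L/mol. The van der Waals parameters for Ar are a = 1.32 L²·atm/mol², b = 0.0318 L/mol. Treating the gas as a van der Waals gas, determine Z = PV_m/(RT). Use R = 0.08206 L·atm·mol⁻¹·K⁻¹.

P = RT/(V_m − b) − a/V_m² = (0.08206)(227.8)/(0.0767 − 0.0318) − 1.32/(0.0767)²
  = 18.693/0.044900 − 224.38 = 416.33 − 224.38 = 191.95 atm
Z = PV_m/(RT) = (191.95)(0.0767)/((0.08206)(227.8)) = 14.723/18.693 = 0.7876

Z ≈ 0.7876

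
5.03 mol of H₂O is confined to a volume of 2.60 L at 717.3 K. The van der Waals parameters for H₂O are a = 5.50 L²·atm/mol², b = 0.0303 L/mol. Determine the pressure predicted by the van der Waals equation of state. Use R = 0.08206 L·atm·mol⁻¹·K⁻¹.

P = nRT/(V − nb) − a n²/V²
nRT/(V − nb) = (5.03)(0.08206)(717.3)/(2.60 − 5.03×0.0303) = 296.07/2.4476 = 120.96 atm
a n²/V² = (5.50)(5.03)²/(2.60)² = 20.585 atm
P = 120.96 − 20.585 = 100.4 atm

P ≈ 100.4 atm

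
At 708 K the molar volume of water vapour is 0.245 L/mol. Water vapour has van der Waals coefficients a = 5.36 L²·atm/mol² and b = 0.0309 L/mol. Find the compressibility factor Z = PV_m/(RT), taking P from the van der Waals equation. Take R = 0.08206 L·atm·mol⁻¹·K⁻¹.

Z ≈ 0.7678

P = RT/(V_m − b) − a/V_m² = (0.08206)(708)/(0.245 − 0.0309) − 5.36/(0.245)²
  = 58.098/0.21410 − 89.296 = 271.36 − 89.296 = 182.06 atm
Z = PV_m/(RT) = (182.06)(0.245)/((0.08206)(708)) = 44.605/58.098 = 0.7678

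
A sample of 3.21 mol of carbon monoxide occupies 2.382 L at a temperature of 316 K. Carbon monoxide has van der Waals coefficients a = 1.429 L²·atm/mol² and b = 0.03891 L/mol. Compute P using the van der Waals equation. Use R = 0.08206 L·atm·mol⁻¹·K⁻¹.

P ≈ 34.28 atm

P = nRT/(V − nb) − a n²/V²
nRT/(V − nb) = (3.21)(0.08206)(316)/(2.382 − 3.21×0.03891) = 83.238/2.2571 = 36.878 atm
a n²/V² = (1.429)(3.21)²/(2.382)² = 2.5951 atm
P = 36.878 − 2.5951 = 34.28 atm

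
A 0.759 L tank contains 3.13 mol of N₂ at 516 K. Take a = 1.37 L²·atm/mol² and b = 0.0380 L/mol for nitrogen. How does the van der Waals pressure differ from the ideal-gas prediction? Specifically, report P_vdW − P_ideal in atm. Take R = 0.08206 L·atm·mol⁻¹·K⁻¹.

Ideal: P_ideal = nRT/V = (3.13)(0.08206)(516)/0.759 = 174.616 atm
vdW: P = nRT/(V − nb) − a n²/V² = 132.533/0.640060 − 13.4218/0.576081 = 207.063 − 23.2985 = 183.765 atm
ΔP = 183.765 − 174.616 = 9.15 atm

ΔP ≈ 9.15 atm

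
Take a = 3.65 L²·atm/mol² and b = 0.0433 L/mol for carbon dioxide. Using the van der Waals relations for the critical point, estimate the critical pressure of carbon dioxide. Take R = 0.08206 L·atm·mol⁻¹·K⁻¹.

For a van der Waals gas, P_c = a/(27b²).
P_c = 3.65/(27×(0.0433)²) = 3.65/0.050622 = 72.10 atm

P_c ≈ 72.10 atm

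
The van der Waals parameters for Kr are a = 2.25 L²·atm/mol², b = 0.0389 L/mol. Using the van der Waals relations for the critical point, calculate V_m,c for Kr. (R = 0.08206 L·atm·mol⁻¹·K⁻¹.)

For a van der Waals gas, V_m,c = 3b.
V_m,c = 3×0.0389 = 0.1167 L/mol

V_m,c ≈ 0.1167 L/mol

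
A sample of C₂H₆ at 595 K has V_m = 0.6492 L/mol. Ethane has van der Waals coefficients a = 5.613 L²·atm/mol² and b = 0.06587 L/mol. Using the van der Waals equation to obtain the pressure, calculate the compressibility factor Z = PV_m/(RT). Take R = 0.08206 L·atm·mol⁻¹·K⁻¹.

P = RT/(V_m − b) − a/V_m² = (0.08206)(595)/(0.6492 − 0.06587) − 5.613/(0.6492)²
  = 48.826/0.58333 − 13.318 = 83.702 − 13.318 = 70.384 atm
Z = PV_m/(RT) = (70.384)(0.6492)/((0.08206)(595)) = 45.693/48.826 = 0.9358

Z ≈ 0.9358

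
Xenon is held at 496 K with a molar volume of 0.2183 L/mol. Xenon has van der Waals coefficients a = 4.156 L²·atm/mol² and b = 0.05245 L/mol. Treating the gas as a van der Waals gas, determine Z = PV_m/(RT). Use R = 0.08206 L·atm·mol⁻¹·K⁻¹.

Z ≈ 0.8485

P = RT/(V_m − b) − a/V_m² = (0.08206)(496)/(0.2183 − 0.05245) − 4.156/(0.2183)²
  = 40.702/0.16585 − 87.210 = 245.41 − 87.210 = 158.20 atm
Z = PV_m/(RT) = (158.20)(0.2183)/((0.08206)(496)) = 34.535/40.702 = 0.8485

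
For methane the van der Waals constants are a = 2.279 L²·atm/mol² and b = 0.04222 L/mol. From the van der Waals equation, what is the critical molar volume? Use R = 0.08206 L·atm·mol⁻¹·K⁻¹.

V_m,c ≈ 0.1267 L/mol

For a van der Waals gas, V_m,c = 3b.
V_m,c = 3×0.04222 = 0.1267 L/mol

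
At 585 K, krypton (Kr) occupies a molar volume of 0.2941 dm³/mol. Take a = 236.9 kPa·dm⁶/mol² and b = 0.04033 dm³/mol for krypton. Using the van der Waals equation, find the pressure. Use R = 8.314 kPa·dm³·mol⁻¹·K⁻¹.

P = RT/(V_m − b) − a/V_m²
RT/(V_m − b) = (8.314)(585)/(0.2941 − 0.04033) = 4863.7/0.25377 = 19166 kPa
a/V_m² = 236.9/(0.2941)² = 2738.9 kPa
P = 19166 − 2738.9 = 16427 kPa

P ≈ 16427 kPa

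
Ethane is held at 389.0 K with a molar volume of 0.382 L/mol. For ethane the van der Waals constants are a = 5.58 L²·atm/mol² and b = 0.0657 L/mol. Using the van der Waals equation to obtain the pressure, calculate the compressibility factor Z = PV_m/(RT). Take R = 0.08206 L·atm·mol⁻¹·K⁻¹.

P = RT/(V_m − b) − a/V_m² = (0.08206)(389.0)/(0.382 − 0.0657) − 5.58/(0.382)²
  = 31.921/0.31630 − 38.239 = 100.92 − 38.239 = 62.68 atm
Z = PV_m/(RT) = (62.68)(0.382)/((0.08206)(389.0)) = 23.944/31.921 = 0.7501

Z ≈ 0.7501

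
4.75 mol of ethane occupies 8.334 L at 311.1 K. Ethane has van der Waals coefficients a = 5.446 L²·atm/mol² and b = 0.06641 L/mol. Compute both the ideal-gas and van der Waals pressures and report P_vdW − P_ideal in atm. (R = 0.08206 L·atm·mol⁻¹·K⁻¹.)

ΔP ≈ -1.197 atm

Ideal: P_ideal = nRT/V = (4.75)(0.08206)(311.1)/8.334 = 14.5503 atm
vdW: P = nRT/(V − nb) − a n²/V² = 121.262/8.01855 − 122.875/69.4556 = 15.1227 − 1.76912 = 13.3536 atm
ΔP = 13.3536 − 14.5503 = -1.197 atm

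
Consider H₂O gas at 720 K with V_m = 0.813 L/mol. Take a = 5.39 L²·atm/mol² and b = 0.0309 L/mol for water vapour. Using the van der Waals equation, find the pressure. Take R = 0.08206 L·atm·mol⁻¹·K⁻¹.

P ≈ 67.39 atm

P = RT/(V_m − b) − a/V_m²
RT/(V_m − b) = (0.08206)(720)/(0.813 − 0.0309) = 59.083/0.78210 = 75.544 atm
a/V_m² = 5.39/(0.813)² = 8.1547 atm
P = 75.544 − 8.1547 = 67.39 atm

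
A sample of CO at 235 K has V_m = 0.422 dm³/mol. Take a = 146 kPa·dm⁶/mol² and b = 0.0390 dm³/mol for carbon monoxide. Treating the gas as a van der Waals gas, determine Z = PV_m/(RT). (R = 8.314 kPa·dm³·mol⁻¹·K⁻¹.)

Z ≈ 0.9248

P = RT/(V_m − b) − a/V_m² = (8.314)(235)/(0.422 − 0.0390) − 146/(0.422)²
  = 1953.8/0.38300 − 819.84 = 5101.3 − 819.84 = 4281.5 kPa
Z = PV_m/(RT) = (4281.5)(0.422)/((8.314)(235)) = 1806.8/1953.8 = 0.9248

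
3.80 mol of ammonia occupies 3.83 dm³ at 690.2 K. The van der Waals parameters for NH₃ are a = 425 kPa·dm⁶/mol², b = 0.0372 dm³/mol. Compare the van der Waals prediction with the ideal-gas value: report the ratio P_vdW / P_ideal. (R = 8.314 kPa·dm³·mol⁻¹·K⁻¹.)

Ideal: P_ideal = nRT/V = (3.80)(8.314)(690.2)/3.83 = 5693.38 kPa
vdW: P = nRT/(V − nb) − a n²/V² = 21805.6/3.68864 − 6137.00/14.6689 = 5911.56 − 418.368 = 5493.19 kPa
Ratio = 5493.19/5693.38 = 0.9648

P_vdW / P_ideal ≈ 0.9648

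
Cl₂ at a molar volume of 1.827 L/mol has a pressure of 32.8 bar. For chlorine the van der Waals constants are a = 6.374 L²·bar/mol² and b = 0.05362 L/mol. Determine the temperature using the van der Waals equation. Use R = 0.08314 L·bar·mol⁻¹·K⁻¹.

T ≈ 740.4 K

T = (P + a/V_m²)(V_m − b)/R
P + a/V_m² = 32.8 + 6.374/(1.827)² = 34.710 bar
V_m − b = 1.827 − 0.05362 = 1.7734 L/mol
T = (34.710)(1.7734)/0.08314 = 740.4 K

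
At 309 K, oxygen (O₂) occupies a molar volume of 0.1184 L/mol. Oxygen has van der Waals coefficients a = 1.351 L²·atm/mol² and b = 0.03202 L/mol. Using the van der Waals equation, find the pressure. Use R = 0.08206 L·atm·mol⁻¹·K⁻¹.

P = RT/(V_m − b) − a/V_m²
RT/(V_m − b) = (0.08206)(309)/(0.1184 − 0.03202) = 25.357/0.086380 = 293.55 atm
a/V_m² = 1.351/(0.1184)² = 96.372 atm
P = 293.55 − 96.372 = 197.2 atm

P ≈ 197.2 atm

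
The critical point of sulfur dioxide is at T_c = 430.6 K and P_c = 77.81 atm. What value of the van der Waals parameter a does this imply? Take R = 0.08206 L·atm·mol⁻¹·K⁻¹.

a ≈ 6.770 L²·atm/mol²

From T_c = 8a/(27Rb) and P_c = a/(27b²): a = 27 R² T_c²/(64 P_c).
a = 27×(0.08206)²×(430.6)²/(64×77.81) = 33711/4979.8 = 6.770 L²·atm/mol²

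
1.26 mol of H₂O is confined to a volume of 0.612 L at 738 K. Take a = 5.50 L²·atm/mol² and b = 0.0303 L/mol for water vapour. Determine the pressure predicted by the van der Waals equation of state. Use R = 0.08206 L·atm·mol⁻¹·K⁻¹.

P = nRT/(V − nb) − a n²/V²
nRT/(V − nb) = (1.26)(0.08206)(738)/(0.612 − 1.26×0.0303) = 76.306/0.57382 = 132.98 atm
a n²/V² = (5.50)(1.26)²/(0.612)² = 23.313 atm
P = 132.98 − 23.313 = 109.7 atm

P ≈ 109.7 atm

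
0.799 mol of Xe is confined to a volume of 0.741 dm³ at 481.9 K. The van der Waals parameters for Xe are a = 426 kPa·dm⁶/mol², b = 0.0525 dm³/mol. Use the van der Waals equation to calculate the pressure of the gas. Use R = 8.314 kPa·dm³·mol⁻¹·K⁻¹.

P = nRT/(V − nb) − a n²/V²
nRT/(V − nb) = (0.799)(8.314)(481.9)/(0.741 − 0.799×0.0525) = 3201.2/0.69905 = 4579.4 kPa
a n²/V² = (426)(0.799)²/(0.741)² = 495.30 kPa
P = 4579.4 − 495.30 = 4084 kPa

P ≈ 4084 kPa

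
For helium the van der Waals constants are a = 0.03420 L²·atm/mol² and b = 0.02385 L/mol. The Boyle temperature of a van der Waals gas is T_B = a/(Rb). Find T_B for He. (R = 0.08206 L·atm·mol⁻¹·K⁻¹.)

For a van der Waals gas the second virial coefficient B₂ = b − a/(RT) vanishes at T_B = a/(Rb).
T_B = 0.03420/(0.08206×0.02385) = 0.03420/0.0019571 = 17.47 K

T_B ≈ 17.47 K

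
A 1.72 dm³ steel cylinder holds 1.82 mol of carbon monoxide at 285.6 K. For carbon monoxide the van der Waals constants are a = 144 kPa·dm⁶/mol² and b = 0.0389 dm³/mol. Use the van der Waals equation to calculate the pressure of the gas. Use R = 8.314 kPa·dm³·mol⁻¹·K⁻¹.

P = nRT/(V − nb) − a n²/V²
nRT/(V − nb) = (1.82)(8.314)(285.6)/(1.72 − 1.82×0.0389) = 4321.6/1.6492 = 2620.4 kPa
a n²/V² = (144)(1.82)²/(1.72)² = 161.23 kPa
P = 2620.4 − 161.23 = 2459 kPa

P ≈ 2459 kPa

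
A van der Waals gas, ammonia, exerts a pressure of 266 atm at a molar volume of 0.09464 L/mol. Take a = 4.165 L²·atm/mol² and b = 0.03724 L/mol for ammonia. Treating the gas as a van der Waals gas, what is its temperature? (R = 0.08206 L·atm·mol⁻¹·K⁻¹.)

T = (P + a/V_m²)(V_m − b)/R
P + a/V_m² = 266 + 4.165/(0.09464)² = 731.01 atm
V_m − b = 0.09464 − 0.03724 = 0.057400 L/mol
T = (731.01)(0.057400)/0.08206 = 511.3 K

T ≈ 511.3 K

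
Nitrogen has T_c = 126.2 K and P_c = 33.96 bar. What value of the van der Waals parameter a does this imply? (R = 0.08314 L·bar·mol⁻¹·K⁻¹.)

a ≈ 1.368 L²·bar/mol²

From T_c = 8a/(27Rb) and P_c = a/(27b²): a = 27 R² T_c²/(64 P_c).
a = 27×(0.08314)²×(126.2)²/(64×33.96) = 2972.4/2173.4 = 1.368 L²·bar/mol²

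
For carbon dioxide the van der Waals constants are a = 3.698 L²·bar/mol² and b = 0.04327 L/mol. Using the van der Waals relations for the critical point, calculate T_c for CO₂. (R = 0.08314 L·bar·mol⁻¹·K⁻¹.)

For a van der Waals gas, T_c = 8a/(27Rb).
T_c = 8×3.698/(27×0.08314×0.04327) = 29.584/0.097132 = 304.6 K

T_c ≈ 304.6 K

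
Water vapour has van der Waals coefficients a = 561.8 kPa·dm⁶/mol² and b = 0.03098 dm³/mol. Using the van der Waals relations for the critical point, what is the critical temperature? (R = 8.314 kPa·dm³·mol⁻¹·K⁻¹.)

T_c ≈ 646.3 K

For a van der Waals gas, T_c = 8a/(27Rb).
T_c = 8×561.8/(27×8.314×0.03098) = 4494.4/6.9543 = 646.3 K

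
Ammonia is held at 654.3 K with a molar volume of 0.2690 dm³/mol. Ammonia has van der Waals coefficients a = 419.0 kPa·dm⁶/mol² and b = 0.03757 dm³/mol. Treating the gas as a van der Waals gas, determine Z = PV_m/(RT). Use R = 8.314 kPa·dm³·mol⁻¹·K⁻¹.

P = RT/(V_m − b) − a/V_m² = (8.314)(654.3)/(0.2690 − 0.03757) − 419.0/(0.2690)²
  = 5439.9/0.23143 − 5790.4 = 23506 − 5790.4 = 17716 kPa
Z = PV_m/(RT) = (17716)(0.2690)/((8.314)(654.3)) = 4765.6/5439.9 = 0.8760

Z ≈ 0.8760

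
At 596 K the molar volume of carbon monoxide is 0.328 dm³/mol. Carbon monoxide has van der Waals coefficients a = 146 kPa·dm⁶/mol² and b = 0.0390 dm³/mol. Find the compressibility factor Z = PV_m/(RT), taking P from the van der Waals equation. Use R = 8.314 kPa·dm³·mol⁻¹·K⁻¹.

P = RT/(V_m − b) − a/V_m² = (8.314)(596)/(0.328 − 0.0390) − 146/(0.328)²
  = 4955.1/0.28900 − 1357.1 = 17146 − 1357.1 = 15789 kPa
Z = PV_m/(RT) = (15789)(0.328)/((8.314)(596)) = 5178.8/4955.1 = 1.045

Z ≈ 1.045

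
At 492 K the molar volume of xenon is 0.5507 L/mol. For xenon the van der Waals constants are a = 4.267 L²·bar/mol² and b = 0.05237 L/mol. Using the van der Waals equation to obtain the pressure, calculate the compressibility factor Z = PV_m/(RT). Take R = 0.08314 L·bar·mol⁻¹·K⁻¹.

Z ≈ 0.9157

P = RT/(V_m − b) − a/V_m² = (0.08314)(492)/(0.5507 − 0.05237) − 4.267/(0.5507)²
  = 40.905/0.49833 − 14.070 = 82.084 − 14.070 = 68.014 bar
Z = PV_m/(RT) = (68.014)(0.5507)/((0.08314)(492)) = 37.455/40.905 = 0.9157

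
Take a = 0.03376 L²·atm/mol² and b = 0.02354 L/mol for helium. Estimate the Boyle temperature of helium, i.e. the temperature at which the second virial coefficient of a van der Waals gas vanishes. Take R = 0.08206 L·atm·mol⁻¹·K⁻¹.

T_B ≈ 17.48 K

For a van der Waals gas the second virial coefficient B₂ = b − a/(RT) vanishes at T_B = a/(Rb).
T_B = 0.03376/(0.08206×0.02354) = 0.03376/0.0019317 = 17.48 K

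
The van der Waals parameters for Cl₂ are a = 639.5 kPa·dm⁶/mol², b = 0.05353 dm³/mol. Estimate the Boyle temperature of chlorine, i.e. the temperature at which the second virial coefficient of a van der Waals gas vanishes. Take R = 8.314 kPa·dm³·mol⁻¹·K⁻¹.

For a van der Waals gas the second virial coefficient B₂ = b − a/(RT) vanishes at T_B = a/(Rb).
T_B = 639.5/(8.314×0.05353) = 639.5/0.44505 = 1437 K

T_B ≈ 1437 K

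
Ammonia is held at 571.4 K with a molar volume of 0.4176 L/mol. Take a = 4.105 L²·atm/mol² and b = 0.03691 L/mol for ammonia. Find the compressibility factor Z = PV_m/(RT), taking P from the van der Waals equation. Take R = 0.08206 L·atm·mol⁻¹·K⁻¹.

Z ≈ 0.8873

P = RT/(V_m − b) − a/V_m² = (0.08206)(571.4)/(0.4176 − 0.03691) − 4.105/(0.4176)²
  = 46.889/0.38069 − 23.539 = 123.17 − 23.539 = 99.63 atm
Z = PV_m/(RT) = (99.63)(0.4176)/((0.08206)(571.4)) = 41.605/46.889 = 0.8873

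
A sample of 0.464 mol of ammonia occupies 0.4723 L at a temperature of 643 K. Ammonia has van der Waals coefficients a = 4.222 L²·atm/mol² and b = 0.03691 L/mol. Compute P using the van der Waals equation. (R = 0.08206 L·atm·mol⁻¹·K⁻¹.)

P = nRT/(V − nb) − a n²/V²
nRT/(V − nb) = (0.464)(0.08206)(643)/(0.4723 − 0.464×0.03691) = 24.483/0.45517 = 53.789 atm
a n²/V² = (4.222)(0.464)²/(0.4723)² = 4.0749 atm
P = 53.789 − 4.0749 = 49.71 atm

P ≈ 49.71 atm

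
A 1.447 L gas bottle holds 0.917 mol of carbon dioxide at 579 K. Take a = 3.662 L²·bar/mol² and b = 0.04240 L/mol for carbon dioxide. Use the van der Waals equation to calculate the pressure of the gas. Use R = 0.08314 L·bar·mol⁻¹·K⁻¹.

P = nRT/(V − nb) − a n²/V²
nRT/(V − nb) = (0.917)(0.08314)(579)/(1.447 − 0.917×0.04240) = 44.143/1.4081 = 31.349 bar
a n²/V² = (3.662)(0.917)²/(1.447)² = 1.4707 bar
P = 31.349 − 1.4707 = 29.88 bar

P ≈ 29.88 bar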